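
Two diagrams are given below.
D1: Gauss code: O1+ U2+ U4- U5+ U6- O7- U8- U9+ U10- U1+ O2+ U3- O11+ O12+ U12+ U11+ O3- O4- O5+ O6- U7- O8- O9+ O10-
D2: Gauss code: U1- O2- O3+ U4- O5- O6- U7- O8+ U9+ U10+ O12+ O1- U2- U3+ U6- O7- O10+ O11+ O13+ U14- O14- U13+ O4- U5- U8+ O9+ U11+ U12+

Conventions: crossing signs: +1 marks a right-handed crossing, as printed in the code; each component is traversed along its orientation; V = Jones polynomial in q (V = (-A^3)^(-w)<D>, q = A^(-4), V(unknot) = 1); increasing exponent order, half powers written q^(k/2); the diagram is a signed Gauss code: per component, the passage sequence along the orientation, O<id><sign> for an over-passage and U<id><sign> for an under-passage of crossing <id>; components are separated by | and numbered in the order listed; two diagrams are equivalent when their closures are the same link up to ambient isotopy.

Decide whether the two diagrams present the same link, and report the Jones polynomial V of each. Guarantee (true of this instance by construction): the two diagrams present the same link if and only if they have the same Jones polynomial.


equivalent: no
V(D1) = 1  (w 0, c 12, <D> = 1)
D2 (bracket A^-8 - A^-4 + 1 - A^4 + A^8; 14 crossings at w = 0): V = q^-2 - q^-1 + 1 - q + q^2
why: 2 values of V(q) split the 2 diagrams


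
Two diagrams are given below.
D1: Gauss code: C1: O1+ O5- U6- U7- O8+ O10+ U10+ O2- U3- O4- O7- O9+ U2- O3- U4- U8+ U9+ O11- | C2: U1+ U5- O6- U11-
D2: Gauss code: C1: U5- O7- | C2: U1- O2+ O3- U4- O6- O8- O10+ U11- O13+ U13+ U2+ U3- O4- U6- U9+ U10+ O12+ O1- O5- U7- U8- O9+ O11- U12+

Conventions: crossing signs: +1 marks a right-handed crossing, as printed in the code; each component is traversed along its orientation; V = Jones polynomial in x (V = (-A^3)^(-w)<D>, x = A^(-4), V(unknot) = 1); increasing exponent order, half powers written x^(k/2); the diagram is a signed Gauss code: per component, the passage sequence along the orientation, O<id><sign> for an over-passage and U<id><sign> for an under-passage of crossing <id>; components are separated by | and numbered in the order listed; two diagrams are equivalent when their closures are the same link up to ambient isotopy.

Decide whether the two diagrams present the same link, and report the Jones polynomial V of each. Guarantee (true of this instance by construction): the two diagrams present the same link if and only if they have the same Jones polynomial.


same link: yes
V(D1) = x^(-13/2) - x^(-11/2) + x^(-9/2) - 2x^(-7/2) - x^(-3/2)  [11 crossings, <D> = A^-3 + 2A^5 - A^9 + A^13 - A^17, w = -3]
V(D2) = x^(-13/2) - x^(-11/2) + x^(-9/2) - 2x^(-7/2) - x^(-3/2)  (w -3, c 13, <D> = A^-3 + 2A^5 - A^9 + A^13 - A^17)
note: from 11 to 13 crossings by R-moves: one link, two diagrams


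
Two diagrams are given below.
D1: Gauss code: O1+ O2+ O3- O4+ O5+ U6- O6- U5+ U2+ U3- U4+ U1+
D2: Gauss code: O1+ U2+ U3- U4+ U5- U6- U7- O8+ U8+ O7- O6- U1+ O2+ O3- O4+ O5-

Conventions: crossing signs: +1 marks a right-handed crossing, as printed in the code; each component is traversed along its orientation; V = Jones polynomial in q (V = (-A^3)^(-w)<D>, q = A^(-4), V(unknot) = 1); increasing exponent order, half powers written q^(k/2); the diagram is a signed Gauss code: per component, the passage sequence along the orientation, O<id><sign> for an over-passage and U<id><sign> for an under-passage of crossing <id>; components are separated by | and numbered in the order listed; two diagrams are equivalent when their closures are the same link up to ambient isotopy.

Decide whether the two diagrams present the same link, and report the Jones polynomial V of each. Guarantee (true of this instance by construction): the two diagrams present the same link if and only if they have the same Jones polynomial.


equivalent: yes
D1 (bracket A^6; 6 crossings at w = +2): V = 1
D2 (bracket 1; 8 crossings at w = 0): V = 1
key observation: Reidemeister moves carry D1 (6 crossings) to D2 (8)


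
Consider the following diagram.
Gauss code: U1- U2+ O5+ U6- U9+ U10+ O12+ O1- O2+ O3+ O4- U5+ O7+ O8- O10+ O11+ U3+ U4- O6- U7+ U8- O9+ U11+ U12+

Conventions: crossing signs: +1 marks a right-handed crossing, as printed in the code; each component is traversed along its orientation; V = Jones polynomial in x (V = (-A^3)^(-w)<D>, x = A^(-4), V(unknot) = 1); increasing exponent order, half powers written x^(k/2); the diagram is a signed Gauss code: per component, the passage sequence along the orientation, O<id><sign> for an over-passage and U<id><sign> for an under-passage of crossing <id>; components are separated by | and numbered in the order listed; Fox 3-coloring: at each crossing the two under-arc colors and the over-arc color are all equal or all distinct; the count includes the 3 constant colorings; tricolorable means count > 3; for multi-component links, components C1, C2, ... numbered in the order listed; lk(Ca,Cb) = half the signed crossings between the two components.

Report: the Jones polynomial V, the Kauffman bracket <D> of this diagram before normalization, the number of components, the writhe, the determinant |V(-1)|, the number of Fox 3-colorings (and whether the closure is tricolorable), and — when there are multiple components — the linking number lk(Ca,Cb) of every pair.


V(x) = x + x^3 - x^4
bracket: -A^-4 + 1 + A^8, w = +4
1 component, writhe +4, over 12 crossings
det 3, colorings 9 of 3^12 — tricolorable
observation: w = +4 (over 12 crossings) is diagram-only; (-A^3)^(-4) removes it from V


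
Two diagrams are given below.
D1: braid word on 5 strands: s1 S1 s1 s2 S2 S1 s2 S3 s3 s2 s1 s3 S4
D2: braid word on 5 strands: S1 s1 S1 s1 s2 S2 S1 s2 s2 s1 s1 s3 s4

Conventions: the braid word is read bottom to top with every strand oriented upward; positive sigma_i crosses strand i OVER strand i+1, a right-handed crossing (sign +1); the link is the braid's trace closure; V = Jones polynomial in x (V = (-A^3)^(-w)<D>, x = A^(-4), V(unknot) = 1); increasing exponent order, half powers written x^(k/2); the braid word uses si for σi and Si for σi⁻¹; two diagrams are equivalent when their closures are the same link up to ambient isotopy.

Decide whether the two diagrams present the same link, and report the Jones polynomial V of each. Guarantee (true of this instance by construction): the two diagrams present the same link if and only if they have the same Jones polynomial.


equivalent: yes
D1 (bracket A^-1 + A^7; 13 crossings at w = +3): V = -x^(1/2) - x^(5/2)
V(D2) = -x^(1/2) - x^(5/2)  (w +5, c 13, <D> = A^5 + A^13)
key observation: Markov moves rewrite D1 (13 crossings) into D2 (13)


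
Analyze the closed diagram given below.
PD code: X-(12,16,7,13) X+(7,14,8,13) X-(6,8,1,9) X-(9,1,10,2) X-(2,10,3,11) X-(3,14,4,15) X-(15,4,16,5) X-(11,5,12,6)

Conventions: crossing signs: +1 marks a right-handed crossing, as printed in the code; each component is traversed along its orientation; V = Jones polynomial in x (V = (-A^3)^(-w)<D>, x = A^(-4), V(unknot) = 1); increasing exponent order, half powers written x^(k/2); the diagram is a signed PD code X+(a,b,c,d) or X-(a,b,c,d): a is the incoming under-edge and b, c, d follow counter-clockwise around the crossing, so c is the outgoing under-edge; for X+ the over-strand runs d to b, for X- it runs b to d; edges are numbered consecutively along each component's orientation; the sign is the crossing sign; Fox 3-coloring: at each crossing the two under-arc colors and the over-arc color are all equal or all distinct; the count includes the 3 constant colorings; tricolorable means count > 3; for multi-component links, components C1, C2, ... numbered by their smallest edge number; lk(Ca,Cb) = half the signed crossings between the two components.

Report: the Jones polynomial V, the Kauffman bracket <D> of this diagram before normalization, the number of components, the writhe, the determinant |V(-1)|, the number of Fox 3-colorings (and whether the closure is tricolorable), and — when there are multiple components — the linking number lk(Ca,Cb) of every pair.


Jones polynomial: V(x) = x^-8 - x^-7 + 2x^-6 - x^-5 + 2x^-4 + x^-2
<D> = A^-10 + 2A^-2 - A^2 + 2A^6 - A^10 + A^14; writhe -6
components 3, writhe -6 (8 crossings)
linking number lk(C1,C2) = -2
lk(C1,C3): -1
lk(C2,C3) = 0
3-colorings: 3 of 3^8, det 8 — not tricolorable
note: the 3 component pairs carry total linking -3


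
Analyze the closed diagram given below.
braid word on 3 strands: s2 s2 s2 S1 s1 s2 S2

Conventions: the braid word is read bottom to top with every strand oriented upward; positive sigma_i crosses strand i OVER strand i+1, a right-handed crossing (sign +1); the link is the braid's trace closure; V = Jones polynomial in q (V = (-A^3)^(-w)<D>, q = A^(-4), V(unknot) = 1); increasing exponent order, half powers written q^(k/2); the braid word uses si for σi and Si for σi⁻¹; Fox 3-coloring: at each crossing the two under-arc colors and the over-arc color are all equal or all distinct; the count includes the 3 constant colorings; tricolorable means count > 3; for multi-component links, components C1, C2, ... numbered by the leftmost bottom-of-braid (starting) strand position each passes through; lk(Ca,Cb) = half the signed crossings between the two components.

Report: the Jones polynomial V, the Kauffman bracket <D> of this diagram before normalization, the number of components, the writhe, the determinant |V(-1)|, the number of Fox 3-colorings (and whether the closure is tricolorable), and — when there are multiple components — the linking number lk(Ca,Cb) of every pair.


Jones polynomial: V(q) = -q^(1/2) - q^(3/2) - q^(5/2) + q^(9/2)
<D> = -A^-9 + A^-1 + A^3 + A^7; writhe +3
components 2, writhe +3 (7 crossings)
linking number lk(C1,C2) = 0
3-colorings: 27 of 3^7, det 0 — tricolorable
note: the 1 component pair carries total linking 0


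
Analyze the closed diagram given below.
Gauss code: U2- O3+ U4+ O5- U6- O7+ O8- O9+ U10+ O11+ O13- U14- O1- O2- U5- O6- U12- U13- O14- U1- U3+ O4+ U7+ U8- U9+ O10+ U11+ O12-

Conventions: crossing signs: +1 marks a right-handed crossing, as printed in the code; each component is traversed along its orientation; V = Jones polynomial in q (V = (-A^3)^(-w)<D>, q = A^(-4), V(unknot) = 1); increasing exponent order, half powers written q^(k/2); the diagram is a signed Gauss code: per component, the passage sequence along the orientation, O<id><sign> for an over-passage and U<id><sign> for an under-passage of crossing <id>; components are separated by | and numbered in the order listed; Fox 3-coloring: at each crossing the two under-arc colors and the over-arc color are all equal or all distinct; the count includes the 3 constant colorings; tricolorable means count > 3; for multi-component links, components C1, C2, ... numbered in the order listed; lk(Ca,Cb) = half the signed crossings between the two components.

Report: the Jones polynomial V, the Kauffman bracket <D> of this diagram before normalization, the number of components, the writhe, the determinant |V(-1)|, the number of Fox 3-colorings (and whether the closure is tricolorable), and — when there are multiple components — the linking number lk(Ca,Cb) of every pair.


V(q) = -q^-7 + 2q^-6 - 4q^-5 + 6q^-4 - 7q^-3 + 8q^-2 - 7q^-1 + 7 - 4q + 2q^2 - q^3
bracket: -A^-18 + 2A^-14 - 4A^-10 + 7A^-6 - 7A^-2 + 8A^2 - 7A^6 + 6A^10 - 4A^14 + 2A^18 - A^22, w = -2
1 component, writhe -2, over 14 crossings
det 49, colorings 3 of 3^14 — not tricolorable
observation: the span of V is 10, forcing >= 10 crossings in any diagram


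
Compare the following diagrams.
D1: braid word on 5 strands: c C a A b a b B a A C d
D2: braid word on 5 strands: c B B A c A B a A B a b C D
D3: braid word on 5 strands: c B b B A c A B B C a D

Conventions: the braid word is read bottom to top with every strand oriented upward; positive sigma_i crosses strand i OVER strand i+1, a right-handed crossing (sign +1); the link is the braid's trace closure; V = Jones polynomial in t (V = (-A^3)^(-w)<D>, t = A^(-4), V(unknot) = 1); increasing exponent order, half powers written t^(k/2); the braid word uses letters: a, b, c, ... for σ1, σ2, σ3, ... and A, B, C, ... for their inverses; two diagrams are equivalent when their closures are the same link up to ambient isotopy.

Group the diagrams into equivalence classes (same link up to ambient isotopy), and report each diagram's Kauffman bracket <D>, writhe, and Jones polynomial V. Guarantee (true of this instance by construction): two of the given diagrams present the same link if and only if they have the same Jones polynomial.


classes: {D1} | {D2, D3}
V(D1) = 1  [12 crossings, <D> = A^6, w = +2]
D2 (bracket A^-8 - A^-4 + 2 - A^4 + A^8 - A^12; 14 crossings at w = -4): V = -t^-6 + t^-5 - t^-4 + 2t^-3 - t^-2 + t^-1
D3 (bracket A^-8 - A^-4 + 2 - A^4 + A^8 - A^12; 12 crossings at w = -4): V = -t^-6 + t^-5 - t^-4 + 2t^-3 - t^-2 + t^-1
note: 2 classes among 3 diagrams; unequal V(t) rules out equality


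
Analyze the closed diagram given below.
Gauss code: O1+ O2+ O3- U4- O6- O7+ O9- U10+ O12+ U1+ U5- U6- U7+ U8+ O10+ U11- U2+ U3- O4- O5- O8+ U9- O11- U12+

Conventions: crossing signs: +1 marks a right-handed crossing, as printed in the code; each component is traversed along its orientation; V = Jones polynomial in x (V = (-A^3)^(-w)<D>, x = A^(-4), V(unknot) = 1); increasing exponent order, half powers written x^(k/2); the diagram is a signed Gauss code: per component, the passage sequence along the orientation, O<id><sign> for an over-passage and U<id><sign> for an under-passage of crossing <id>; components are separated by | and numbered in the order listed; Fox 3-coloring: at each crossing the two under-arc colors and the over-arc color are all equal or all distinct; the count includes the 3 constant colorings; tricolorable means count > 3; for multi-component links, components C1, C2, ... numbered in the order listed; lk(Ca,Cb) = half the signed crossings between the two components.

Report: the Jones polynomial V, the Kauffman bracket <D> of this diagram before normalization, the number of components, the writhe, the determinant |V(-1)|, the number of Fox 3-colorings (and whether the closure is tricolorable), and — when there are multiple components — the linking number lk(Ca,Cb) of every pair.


Jones polynomial: V(x) = -x^-3 + 2x^-2 - 2x^-1 + 3 - 2x + 2x^2 - x^3
<D> = -A^-12 + 2A^-8 - 2A^-4 + 3 - 2A^4 + 2A^8 - A^12; writhe 0
components 1, writhe 0 (12 crossings)
3-colorings: 3 of 3^12, det 13 — not tricolorable
note: w = 0 (over 12 crossings) is diagram-only; (-A^3)^(0) removes it from V


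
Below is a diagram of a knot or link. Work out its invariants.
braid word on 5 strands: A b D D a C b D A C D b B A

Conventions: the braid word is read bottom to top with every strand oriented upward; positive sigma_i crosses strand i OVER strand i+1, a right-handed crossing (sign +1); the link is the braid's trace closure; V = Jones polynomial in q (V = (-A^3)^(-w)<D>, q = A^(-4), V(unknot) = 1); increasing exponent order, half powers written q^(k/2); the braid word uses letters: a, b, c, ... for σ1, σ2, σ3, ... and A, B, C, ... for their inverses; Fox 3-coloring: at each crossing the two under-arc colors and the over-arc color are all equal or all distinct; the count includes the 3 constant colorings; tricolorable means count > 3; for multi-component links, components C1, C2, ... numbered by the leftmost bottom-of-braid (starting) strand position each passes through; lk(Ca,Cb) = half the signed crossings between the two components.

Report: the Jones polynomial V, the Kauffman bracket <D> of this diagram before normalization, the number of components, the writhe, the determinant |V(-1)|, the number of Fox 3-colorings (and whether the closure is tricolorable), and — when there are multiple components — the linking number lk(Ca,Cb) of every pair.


V(q) = -q^-9 + q^-8 - 2q^-7 + 3q^-6 - 2q^-5 + 2q^-4 - q^-3 + q^-2
bracket: A^-10 - A^-6 + 2A^-2 - 2A^2 + 3A^6 - 2A^10 + A^14 - A^18, w = -6
1 component, writhe -6, over 14 crossings
det 13, colorings 3 of 3^14 — not tricolorable
observation: free reduction leaves σ1⁻¹ σ2 σ4⁻¹ σ4⁻¹ σ1 σ3⁻¹ σ2 σ4⁻¹ σ1⁻¹ σ3⁻¹ σ4⁻¹ σ1⁻¹ of the original 14 letters


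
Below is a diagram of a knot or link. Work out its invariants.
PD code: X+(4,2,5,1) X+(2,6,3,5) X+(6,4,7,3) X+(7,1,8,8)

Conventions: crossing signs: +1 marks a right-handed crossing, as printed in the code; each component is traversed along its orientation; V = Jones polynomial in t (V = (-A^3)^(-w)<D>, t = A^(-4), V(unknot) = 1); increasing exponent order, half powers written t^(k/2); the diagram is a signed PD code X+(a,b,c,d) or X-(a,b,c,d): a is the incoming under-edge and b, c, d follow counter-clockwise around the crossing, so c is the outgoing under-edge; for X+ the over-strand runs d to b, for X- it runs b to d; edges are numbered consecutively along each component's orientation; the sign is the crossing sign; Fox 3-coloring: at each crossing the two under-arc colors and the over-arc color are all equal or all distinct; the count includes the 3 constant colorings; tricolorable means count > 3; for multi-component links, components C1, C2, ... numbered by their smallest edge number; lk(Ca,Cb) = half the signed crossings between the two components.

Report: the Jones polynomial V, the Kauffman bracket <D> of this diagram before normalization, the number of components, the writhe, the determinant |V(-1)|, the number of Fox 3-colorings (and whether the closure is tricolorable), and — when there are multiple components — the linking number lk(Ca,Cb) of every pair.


Jones polynomial: V(t) = t + t^3 - t^4
<D> = -A^-4 + 1 + A^8; writhe +4
components 1, writhe +4 (4 crossings)
3-colorings: 9 of 3^4, det 3 — tricolorable
note: w = +4 (over 4 crossings) is diagram-only; (-A^3)^(-4) removes it from V


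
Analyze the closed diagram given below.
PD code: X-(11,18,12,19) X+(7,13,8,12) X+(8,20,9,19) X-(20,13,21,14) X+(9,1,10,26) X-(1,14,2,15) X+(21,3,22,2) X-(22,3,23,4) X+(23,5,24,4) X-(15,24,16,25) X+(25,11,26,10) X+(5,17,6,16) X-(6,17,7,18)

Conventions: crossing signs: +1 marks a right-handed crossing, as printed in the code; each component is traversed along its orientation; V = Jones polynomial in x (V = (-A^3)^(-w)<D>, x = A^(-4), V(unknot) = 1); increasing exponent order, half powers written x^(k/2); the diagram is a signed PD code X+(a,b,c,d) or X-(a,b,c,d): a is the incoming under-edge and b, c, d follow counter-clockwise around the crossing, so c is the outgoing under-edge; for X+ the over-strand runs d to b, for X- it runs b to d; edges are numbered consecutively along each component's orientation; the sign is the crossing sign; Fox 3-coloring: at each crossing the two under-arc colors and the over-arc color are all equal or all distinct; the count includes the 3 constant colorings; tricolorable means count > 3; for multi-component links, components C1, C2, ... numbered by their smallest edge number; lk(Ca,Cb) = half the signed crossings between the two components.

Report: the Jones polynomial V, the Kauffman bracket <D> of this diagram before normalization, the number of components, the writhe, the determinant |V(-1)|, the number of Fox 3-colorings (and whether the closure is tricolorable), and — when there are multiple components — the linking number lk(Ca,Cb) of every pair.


V = -x^-3 + 2x^-2 - 2x^-1 + 3 - 2x + 2x^2 - x^3
<D> = A^-9 - 2A^-5 + 2A^-1 - 3A^3 + 2A^7 - 2A^11 + A^15 (w = +1)
1 component over 13 crossings, w = +1
3 Fox colorings among 3^13, |V(-1)| = 13: not tricolorable
why: V is palindromic (span 6, det 13): x -> 1/x fixes it; necessary, not sufficient, for amphichirality


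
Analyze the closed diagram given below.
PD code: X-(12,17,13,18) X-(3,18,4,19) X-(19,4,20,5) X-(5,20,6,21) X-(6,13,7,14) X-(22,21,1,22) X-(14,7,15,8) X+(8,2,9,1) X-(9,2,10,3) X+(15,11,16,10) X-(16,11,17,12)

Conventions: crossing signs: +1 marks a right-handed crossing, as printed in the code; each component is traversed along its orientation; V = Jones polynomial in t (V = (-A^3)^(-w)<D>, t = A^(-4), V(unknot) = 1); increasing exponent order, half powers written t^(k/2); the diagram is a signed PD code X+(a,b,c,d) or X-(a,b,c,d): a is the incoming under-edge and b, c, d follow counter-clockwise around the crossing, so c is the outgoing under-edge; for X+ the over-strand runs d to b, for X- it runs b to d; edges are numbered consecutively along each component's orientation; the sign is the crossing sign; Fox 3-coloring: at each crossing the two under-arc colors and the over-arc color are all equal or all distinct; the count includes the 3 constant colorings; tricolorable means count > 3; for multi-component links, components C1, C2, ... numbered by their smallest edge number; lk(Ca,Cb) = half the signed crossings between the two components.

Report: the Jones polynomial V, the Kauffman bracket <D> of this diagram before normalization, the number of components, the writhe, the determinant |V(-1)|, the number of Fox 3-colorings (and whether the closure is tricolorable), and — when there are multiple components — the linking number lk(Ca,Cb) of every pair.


Jones polynomial: V(t) = t^-8 - 2t^-7 + t^-6 - 2t^-5 + 2t^-4 + t^-2
<D> = -A^-13 - 2A^-5 + 2A^-1 - A^3 + 2A^7 - A^11; writhe -7
components 1, writhe -7 (11 crossings)
3-colorings: 27 of 3^11, det 9 — tricolorable
note: V spans 6 powers of t: at least 6 crossings in any diagram


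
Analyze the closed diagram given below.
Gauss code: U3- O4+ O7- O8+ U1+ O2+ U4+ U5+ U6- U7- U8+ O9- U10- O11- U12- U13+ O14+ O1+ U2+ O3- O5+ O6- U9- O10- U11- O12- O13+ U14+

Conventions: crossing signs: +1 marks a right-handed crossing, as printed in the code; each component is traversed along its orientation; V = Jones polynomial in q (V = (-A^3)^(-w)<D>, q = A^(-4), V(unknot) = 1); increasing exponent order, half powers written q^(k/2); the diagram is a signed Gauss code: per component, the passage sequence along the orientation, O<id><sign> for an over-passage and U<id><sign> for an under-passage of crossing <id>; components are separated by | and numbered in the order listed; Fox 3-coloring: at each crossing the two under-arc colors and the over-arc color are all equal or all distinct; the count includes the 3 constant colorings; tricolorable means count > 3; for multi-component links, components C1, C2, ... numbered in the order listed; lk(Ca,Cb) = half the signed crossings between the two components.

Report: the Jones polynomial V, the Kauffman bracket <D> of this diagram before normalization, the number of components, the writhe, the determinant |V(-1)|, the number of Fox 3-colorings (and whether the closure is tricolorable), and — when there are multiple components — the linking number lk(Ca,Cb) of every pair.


V = -q^-3 + 2q^-2 - 2q^-1 + 3 - 2q + 2q^2 - q^3
<D> = -A^-12 + 2A^-8 - 2A^-4 + 3 - 2A^4 + 2A^8 - A^12 (w = 0)
1 component over 14 crossings, w = 0
3 Fox colorings among 3^14, |V(-1)| = 13: not tricolorable
why: V is palindromic (span 6, det 13): q -> 1/q fixes it; necessary, not sufficient, for amphichirality


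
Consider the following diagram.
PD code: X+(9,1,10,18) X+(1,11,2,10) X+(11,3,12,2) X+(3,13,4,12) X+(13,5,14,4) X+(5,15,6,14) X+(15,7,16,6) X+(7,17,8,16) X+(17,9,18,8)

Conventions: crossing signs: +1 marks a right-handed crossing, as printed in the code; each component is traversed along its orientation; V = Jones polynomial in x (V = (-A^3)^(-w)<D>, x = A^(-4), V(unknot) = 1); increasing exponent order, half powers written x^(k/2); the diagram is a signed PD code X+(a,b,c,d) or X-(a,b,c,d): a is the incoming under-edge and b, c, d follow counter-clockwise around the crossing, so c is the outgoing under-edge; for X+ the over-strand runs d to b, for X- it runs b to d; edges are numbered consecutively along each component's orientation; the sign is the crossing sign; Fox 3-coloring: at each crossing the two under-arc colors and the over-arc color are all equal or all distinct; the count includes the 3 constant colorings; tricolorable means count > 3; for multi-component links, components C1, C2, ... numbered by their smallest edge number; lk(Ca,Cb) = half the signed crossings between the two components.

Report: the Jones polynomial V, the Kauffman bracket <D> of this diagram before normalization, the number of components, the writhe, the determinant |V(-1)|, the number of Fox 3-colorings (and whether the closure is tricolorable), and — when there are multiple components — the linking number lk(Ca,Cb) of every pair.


Jones polynomial: V(x) = x^4 + x^6 - x^7 + x^8 - x^9 + x^10 - x^11 + x^12 - x^13
<D> = A^-25 - A^-21 + A^-17 - A^-13 + A^-9 - A^-5 + A^-1 - A^3 - A^11; writhe +9
components 1, writhe +9 (9 crossings)
3-colorings: 9 of 3^9, det 9 — tricolorable
note: the span of V is 9, forcing >= 9 crossings in any diagram


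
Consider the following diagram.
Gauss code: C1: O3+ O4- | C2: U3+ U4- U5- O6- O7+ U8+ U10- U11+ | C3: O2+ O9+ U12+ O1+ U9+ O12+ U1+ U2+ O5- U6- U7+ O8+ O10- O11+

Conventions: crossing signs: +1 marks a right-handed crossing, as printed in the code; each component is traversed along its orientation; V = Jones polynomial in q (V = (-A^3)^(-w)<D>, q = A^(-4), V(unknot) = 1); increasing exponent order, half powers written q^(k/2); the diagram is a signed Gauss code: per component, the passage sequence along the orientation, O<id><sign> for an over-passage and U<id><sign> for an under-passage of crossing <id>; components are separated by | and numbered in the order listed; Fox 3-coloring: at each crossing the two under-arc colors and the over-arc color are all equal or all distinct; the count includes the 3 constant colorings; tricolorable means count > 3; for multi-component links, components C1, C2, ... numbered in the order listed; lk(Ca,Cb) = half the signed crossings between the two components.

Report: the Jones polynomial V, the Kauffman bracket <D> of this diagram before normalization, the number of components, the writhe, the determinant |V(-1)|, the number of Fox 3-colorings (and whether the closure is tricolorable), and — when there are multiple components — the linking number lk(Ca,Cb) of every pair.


V = 1 + 2q + 2q^2 + q^3 - q^4 - q^5
<D> = -A^-8 - A^-4 + 1 + 2A^4 + 2A^8 + A^12 (w = +4)
3 components over 12 crossings, w = +4
lk(C1,C2): 0
lk(C1,C3) = 0
linking number lk(C2,C3) = 0
81 Fox colorings among 3^13, |V(-1)| = 0: tricolorable
why: span 5 respects span(V) <= c + mu - 1 = 14 for this 3-component diagram


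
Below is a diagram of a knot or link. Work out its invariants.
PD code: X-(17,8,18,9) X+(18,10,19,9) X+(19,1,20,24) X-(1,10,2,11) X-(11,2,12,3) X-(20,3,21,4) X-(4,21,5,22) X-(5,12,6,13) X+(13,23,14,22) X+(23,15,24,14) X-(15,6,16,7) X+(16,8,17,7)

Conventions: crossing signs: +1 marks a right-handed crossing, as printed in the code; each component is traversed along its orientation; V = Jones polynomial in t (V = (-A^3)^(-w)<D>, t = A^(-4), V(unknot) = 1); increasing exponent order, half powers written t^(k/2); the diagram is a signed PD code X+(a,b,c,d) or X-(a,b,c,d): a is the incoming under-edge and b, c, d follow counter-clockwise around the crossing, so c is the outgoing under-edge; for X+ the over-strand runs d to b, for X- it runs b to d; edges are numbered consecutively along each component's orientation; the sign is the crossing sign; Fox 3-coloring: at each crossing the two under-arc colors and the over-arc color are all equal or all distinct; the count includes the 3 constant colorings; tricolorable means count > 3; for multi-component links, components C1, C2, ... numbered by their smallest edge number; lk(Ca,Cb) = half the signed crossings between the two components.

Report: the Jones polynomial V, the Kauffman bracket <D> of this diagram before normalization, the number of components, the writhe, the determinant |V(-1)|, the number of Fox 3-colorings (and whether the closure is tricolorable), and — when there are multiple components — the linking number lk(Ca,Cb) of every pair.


V(t) = -t^-5 + t^-4 - t^-3 + 2t^-2 - t^-1 + 2 - t
bracket: -A^-10 + 2A^-6 - A^-2 + 2A^2 - A^6 + A^10 - A^14, w = -2
1 component, writhe -2, over 12 crossings
det 9, colorings 9 of 3^12 — tricolorable
observation: the span of V is 6, forcing >= 6 crossings in any diagram


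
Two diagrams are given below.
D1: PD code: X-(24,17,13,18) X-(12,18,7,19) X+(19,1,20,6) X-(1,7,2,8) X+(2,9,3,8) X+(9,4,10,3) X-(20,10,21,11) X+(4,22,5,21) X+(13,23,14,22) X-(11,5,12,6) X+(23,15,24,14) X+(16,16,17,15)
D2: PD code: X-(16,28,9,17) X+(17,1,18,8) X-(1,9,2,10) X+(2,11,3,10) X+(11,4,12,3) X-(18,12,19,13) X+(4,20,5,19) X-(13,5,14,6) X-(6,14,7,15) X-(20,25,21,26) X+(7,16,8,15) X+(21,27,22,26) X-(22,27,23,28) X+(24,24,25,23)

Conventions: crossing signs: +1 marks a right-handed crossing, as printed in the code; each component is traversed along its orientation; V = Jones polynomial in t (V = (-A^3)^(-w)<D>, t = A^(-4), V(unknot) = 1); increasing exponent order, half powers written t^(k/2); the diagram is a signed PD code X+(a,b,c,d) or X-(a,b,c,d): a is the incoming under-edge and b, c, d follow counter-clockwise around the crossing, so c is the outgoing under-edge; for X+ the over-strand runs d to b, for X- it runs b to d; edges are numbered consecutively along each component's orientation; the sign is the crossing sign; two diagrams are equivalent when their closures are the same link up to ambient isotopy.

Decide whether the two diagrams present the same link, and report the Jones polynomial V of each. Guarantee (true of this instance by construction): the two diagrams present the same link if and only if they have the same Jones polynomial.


same link: yes
V(D1) = t^-2 + 2 + t^2  [12 crossings, <D> = A^-2 + 2A^6 + A^14, w = +2]
V(D2) = t^-2 + 2 + t^2  (w 0, c 14, <D> = A^-8 + 2 + A^8)
note: one V(t) for all 2 diagrams — one class (guaranteed)


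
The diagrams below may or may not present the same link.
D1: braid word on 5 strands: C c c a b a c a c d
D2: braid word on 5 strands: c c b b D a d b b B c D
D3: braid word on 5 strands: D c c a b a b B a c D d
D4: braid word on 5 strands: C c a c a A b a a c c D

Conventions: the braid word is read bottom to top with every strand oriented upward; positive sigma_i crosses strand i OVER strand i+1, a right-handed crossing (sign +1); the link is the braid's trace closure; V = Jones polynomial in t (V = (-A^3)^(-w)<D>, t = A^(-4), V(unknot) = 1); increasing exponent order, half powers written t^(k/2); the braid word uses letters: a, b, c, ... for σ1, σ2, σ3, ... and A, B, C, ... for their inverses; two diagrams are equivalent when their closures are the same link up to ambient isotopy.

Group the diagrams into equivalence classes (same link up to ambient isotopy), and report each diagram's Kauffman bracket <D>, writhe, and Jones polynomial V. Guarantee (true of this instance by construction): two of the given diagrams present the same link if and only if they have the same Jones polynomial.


grouping into links: {D1, D2, D3, D4}
V(D1) = t^2 + 2t^4 - 2t^5 + t^6 - 2t^7 + t^8  (w +8, c 10, <D> = A^-8 - 2A^-4 + 1 - 2A^4 + 2A^8 + A^16)
V(D2) = t^2 + 2t^4 - 2t^5 + t^6 - 2t^7 + t^8  [12 crossings, <D> = A^-14 - 2A^-10 + A^-6 - 2A^-2 + 2A^2 + A^10, w = +6]
D3 (bracket A^-14 - 2A^-10 + A^-6 - 2A^-2 + 2A^2 + A^10; 12 crossings at w = +6): V = t^2 + 2t^4 - 2t^5 + t^6 - 2t^7 + t^8
V(D4) = t^2 + 2t^4 - 2t^5 + t^6 - 2t^7 + t^8  (w +6, c 12, <D> = A^-14 - 2A^-10 + A^-6 - 2A^-2 + 2A^2 + A^10)
why: one V(t) for all 4 diagrams — one class (guaranteed)


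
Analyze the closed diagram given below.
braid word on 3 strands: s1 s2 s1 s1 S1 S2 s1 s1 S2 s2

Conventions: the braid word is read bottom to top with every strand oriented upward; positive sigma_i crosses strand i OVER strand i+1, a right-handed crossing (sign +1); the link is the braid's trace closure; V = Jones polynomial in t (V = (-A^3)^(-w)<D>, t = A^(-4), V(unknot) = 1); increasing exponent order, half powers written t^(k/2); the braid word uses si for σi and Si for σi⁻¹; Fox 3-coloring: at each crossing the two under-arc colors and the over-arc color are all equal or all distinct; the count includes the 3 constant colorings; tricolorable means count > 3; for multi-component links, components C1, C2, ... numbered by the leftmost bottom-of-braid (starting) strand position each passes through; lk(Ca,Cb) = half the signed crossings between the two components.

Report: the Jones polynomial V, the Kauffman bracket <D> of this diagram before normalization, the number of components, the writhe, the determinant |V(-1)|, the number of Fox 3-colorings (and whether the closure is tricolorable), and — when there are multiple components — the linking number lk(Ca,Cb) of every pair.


V = t + t^3 - t^4
<D> = -A^-4 + 1 + A^8 (w = +4)
1 component over 10 crossings, w = +4
9 Fox colorings among 3^10, |V(-1)| = 3: tricolorable
why: inverse pairs cancel, leaving σ1 σ2 σ1 σ2⁻¹ σ1 σ1


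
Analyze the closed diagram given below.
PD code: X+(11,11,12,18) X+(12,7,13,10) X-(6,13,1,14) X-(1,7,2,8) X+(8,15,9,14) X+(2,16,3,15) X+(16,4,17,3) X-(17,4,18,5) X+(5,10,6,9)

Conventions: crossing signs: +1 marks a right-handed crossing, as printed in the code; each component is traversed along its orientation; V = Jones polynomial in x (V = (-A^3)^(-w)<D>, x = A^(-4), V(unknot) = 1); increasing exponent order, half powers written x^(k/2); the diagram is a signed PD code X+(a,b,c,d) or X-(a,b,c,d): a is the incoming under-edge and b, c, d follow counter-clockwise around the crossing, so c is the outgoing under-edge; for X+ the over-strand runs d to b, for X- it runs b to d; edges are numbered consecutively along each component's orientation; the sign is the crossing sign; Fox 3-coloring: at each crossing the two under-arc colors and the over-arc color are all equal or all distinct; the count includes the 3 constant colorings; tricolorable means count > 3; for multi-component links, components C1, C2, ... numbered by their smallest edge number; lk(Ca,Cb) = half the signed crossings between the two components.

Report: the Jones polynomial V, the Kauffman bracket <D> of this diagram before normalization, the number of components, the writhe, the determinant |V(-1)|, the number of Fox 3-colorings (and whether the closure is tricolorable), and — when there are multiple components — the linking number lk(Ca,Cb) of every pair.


V(x) = 1 + x + x^2 + x^3
bracket: -A^-3 - A - A^5 - A^9, w = +3
3 components, writhe +3, over 9 crossings
lk(C1,C2) = 0
linking number lk(C1,C3) = 0
lk(C2,C3): +1
det 0, colorings 9 of 3^9 — tricolorable
observation: w = +3 shifts under R1 moves; the (-A^3)^(-3) factor cancels that in V


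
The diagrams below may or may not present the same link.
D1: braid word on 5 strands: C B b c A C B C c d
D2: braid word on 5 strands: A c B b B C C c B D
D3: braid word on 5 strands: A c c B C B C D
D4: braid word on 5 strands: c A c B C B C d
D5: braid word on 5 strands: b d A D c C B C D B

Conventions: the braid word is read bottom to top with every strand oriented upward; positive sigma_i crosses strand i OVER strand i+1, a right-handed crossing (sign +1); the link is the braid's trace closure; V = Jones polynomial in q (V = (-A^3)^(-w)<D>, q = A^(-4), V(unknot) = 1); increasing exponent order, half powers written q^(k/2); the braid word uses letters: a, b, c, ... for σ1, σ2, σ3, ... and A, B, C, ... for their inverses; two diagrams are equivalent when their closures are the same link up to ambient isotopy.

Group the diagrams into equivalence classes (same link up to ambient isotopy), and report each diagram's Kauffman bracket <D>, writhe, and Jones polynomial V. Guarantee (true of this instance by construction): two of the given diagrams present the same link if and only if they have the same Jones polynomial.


grouping into links: {D1, D2, D3, D4, D5}
V(D1) = 1  (w -2, c 10, <D> = A^-6)
D2 (bracket A^-12; 10 crossings at w = -4): V = 1
D3 (bracket A^-12; 8 crossings at w = -4): V = 1
V(D4) = 1  [8 crossings, <D> = A^-6, w = -2]
D5 (bracket A^-12; 10 crossings at w = -4): V = 1
why: one V(q) for all 5 diagrams — one class (guaranteed)


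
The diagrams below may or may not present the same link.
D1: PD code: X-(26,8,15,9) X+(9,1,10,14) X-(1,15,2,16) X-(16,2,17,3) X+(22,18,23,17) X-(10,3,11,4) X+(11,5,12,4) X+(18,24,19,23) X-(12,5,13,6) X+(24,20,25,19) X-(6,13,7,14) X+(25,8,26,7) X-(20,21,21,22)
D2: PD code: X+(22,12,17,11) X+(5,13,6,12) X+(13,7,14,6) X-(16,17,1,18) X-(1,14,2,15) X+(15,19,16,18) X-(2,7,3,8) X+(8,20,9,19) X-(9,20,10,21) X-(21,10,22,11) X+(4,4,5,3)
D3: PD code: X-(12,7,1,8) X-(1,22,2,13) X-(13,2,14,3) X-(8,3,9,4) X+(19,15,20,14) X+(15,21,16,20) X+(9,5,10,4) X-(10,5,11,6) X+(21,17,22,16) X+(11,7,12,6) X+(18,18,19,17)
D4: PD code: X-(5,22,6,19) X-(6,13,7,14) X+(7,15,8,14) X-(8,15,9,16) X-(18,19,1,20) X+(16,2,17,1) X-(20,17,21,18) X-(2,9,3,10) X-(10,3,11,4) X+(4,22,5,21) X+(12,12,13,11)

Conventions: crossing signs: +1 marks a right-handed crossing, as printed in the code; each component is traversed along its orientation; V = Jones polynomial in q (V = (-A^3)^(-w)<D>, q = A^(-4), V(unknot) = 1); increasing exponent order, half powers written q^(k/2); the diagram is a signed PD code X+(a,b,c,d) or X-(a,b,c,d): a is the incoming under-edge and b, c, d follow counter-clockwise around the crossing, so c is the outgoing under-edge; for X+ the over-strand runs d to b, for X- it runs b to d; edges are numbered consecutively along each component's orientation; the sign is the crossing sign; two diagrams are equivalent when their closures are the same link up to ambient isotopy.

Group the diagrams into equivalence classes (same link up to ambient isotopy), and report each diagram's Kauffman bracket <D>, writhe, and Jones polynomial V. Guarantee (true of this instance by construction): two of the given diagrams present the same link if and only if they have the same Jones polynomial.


classes: {D1, D3} | {D2} | {D4}
V(D1) = -q^(-3/2) - 2q^(1/2) + q^(3/2) - q^(5/2) + q^(7/2)  [13 crossings, <D> = -A^-17 + A^-13 - A^-9 + 2A^-5 + A^3, w = -1]
D2 (bracket A + A^5; 11 crossings at w = +1): V = -q^(-1/2) - q^(1/2)
V(D3) = -q^(-3/2) - 2q^(1/2) + q^(3/2) - q^(5/2) + q^(7/2)  (w +1, c 11, <D> = -A^-11 + A^-7 - A^-3 + 2A + A^9)
D4 (bracket A^-3 + 2A^5 - A^9 + A^13 - A^17; 11 crossings at w = -3): V = q^(-13/2) - q^(-11/2) + q^(-9/2) - 2q^(-7/2) - q^(-3/2)
insight: 3 classes among 4 diagrams; unequal V(q) rules out equality


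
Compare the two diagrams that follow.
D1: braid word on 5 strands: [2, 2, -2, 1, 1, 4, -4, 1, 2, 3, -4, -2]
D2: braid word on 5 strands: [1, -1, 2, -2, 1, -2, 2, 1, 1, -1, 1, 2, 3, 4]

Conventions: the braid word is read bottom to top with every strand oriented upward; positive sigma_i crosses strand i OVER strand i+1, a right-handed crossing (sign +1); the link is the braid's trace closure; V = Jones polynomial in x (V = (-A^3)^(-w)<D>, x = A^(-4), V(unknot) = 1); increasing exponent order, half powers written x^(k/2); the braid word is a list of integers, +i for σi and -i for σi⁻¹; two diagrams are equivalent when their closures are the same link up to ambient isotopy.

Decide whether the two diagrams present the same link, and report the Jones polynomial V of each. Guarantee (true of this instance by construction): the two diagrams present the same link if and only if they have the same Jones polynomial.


equivalent: yes
D1 (bracket -A^-4 + 1 + A^8; 12 crossings at w = +4): V = x + x^3 - x^4
D2 (bracket -A^2 + A^6 + A^14; 14 crossings at w = +6): V = x + x^3 - x^4
key observation: D2 (14 crossings) and D1 (12) are Markov-related braid presentations


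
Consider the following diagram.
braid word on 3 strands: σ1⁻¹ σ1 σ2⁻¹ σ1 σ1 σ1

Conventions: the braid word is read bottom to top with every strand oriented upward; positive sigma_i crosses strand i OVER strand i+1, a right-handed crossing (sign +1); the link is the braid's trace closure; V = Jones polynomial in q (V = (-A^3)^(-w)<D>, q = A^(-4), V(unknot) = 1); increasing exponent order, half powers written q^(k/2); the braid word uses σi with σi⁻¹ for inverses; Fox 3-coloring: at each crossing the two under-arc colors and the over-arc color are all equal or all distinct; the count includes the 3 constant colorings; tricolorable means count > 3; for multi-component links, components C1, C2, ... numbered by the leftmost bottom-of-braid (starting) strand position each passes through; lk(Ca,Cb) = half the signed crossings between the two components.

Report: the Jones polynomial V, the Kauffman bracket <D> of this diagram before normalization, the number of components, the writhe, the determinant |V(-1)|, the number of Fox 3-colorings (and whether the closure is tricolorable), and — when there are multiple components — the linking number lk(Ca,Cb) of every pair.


V(q) = q + q^3 - q^4
bracket: -A^-10 + A^-6 + A^2, w = +2
1 component, writhe +2, over 6 crossings
det 3, colorings 9 of 3^6 — tricolorable
observation: w = +2 shifts under R1 moves; the (-A^3)^(-2) factor cancels that in V
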